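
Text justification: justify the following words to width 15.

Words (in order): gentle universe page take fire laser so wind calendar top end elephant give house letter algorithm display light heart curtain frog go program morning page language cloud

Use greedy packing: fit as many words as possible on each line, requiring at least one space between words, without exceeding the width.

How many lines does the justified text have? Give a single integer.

Answer: 13

Derivation:
Line 1: ['gentle', 'universe'] (min_width=15, slack=0)
Line 2: ['page', 'take', 'fire'] (min_width=14, slack=1)
Line 3: ['laser', 'so', 'wind'] (min_width=13, slack=2)
Line 4: ['calendar', 'top'] (min_width=12, slack=3)
Line 5: ['end', 'elephant'] (min_width=12, slack=3)
Line 6: ['give', 'house'] (min_width=10, slack=5)
Line 7: ['letter'] (min_width=6, slack=9)
Line 8: ['algorithm'] (min_width=9, slack=6)
Line 9: ['display', 'light'] (min_width=13, slack=2)
Line 10: ['heart', 'curtain'] (min_width=13, slack=2)
Line 11: ['frog', 'go', 'program'] (min_width=15, slack=0)
Line 12: ['morning', 'page'] (min_width=12, slack=3)
Line 13: ['language', 'cloud'] (min_width=14, slack=1)
Total lines: 13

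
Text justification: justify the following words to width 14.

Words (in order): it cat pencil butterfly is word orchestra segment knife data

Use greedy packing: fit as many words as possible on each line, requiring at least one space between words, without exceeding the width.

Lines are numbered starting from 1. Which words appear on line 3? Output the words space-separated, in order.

Line 1: ['it', 'cat', 'pencil'] (min_width=13, slack=1)
Line 2: ['butterfly', 'is'] (min_width=12, slack=2)
Line 3: ['word', 'orchestra'] (min_width=14, slack=0)
Line 4: ['segment', 'knife'] (min_width=13, slack=1)
Line 5: ['data'] (min_width=4, slack=10)

Answer: word orchestra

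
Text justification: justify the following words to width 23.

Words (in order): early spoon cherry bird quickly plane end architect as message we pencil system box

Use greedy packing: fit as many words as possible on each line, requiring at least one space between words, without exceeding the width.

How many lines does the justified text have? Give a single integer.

Answer: 4

Derivation:
Line 1: ['early', 'spoon', 'cherry', 'bird'] (min_width=23, slack=0)
Line 2: ['quickly', 'plane', 'end'] (min_width=17, slack=6)
Line 3: ['architect', 'as', 'message', 'we'] (min_width=23, slack=0)
Line 4: ['pencil', 'system', 'box'] (min_width=17, slack=6)
Total lines: 4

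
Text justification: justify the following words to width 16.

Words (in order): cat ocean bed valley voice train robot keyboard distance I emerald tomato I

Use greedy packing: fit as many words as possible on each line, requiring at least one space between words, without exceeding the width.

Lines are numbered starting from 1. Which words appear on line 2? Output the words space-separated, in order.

Answer: valley voice

Derivation:
Line 1: ['cat', 'ocean', 'bed'] (min_width=13, slack=3)
Line 2: ['valley', 'voice'] (min_width=12, slack=4)
Line 3: ['train', 'robot'] (min_width=11, slack=5)
Line 4: ['keyboard'] (min_width=8, slack=8)
Line 5: ['distance', 'I'] (min_width=10, slack=6)
Line 6: ['emerald', 'tomato', 'I'] (min_width=16, slack=0)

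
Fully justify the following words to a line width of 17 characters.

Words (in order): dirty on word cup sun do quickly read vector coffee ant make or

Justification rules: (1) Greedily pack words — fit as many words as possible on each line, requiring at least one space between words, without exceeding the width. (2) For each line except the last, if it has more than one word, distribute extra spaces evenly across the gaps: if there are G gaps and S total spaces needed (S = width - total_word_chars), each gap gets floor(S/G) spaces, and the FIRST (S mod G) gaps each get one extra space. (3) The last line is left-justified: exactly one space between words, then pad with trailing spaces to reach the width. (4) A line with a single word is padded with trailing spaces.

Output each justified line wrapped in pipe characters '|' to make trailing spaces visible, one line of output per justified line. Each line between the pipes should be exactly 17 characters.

Line 1: ['dirty', 'on', 'word', 'cup'] (min_width=17, slack=0)
Line 2: ['sun', 'do', 'quickly'] (min_width=14, slack=3)
Line 3: ['read', 'vector'] (min_width=11, slack=6)
Line 4: ['coffee', 'ant', 'make'] (min_width=15, slack=2)
Line 5: ['or'] (min_width=2, slack=15)

Answer: |dirty on word cup|
|sun   do  quickly|
|read       vector|
|coffee  ant  make|
|or               |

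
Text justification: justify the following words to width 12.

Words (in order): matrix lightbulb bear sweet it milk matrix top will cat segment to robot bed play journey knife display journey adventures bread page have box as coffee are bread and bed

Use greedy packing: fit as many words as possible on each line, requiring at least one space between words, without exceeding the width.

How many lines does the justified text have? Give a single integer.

Answer: 18

Derivation:
Line 1: ['matrix'] (min_width=6, slack=6)
Line 2: ['lightbulb'] (min_width=9, slack=3)
Line 3: ['bear', 'sweet'] (min_width=10, slack=2)
Line 4: ['it', 'milk'] (min_width=7, slack=5)
Line 5: ['matrix', 'top'] (min_width=10, slack=2)
Line 6: ['will', 'cat'] (min_width=8, slack=4)
Line 7: ['segment', 'to'] (min_width=10, slack=2)
Line 8: ['robot', 'bed'] (min_width=9, slack=3)
Line 9: ['play', 'journey'] (min_width=12, slack=0)
Line 10: ['knife'] (min_width=5, slack=7)
Line 11: ['display'] (min_width=7, slack=5)
Line 12: ['journey'] (min_width=7, slack=5)
Line 13: ['adventures'] (min_width=10, slack=2)
Line 14: ['bread', 'page'] (min_width=10, slack=2)
Line 15: ['have', 'box', 'as'] (min_width=11, slack=1)
Line 16: ['coffee', 'are'] (min_width=10, slack=2)
Line 17: ['bread', 'and'] (min_width=9, slack=3)
Line 18: ['bed'] (min_width=3, slack=9)
Total lines: 18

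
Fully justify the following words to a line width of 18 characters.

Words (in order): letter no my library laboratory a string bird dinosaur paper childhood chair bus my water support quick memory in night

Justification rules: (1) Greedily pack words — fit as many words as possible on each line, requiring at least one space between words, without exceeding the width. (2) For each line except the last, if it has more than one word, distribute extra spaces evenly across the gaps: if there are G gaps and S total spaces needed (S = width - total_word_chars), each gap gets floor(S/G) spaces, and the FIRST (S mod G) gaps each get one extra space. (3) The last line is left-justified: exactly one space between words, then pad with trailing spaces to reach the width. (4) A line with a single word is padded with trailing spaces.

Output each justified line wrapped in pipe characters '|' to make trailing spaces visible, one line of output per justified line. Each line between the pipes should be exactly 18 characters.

Line 1: ['letter', 'no', 'my'] (min_width=12, slack=6)
Line 2: ['library', 'laboratory'] (min_width=18, slack=0)
Line 3: ['a', 'string', 'bird'] (min_width=13, slack=5)
Line 4: ['dinosaur', 'paper'] (min_width=14, slack=4)
Line 5: ['childhood', 'chair'] (min_width=15, slack=3)
Line 6: ['bus', 'my', 'water'] (min_width=12, slack=6)
Line 7: ['support', 'quick'] (min_width=13, slack=5)
Line 8: ['memory', 'in', 'night'] (min_width=15, slack=3)

Answer: |letter    no    my|
|library laboratory|
|a    string   bird|
|dinosaur     paper|
|childhood    chair|
|bus    my    water|
|support      quick|
|memory in night   |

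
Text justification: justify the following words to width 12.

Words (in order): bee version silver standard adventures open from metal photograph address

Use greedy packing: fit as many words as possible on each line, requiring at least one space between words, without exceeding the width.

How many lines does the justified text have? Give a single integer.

Answer: 8

Derivation:
Line 1: ['bee', 'version'] (min_width=11, slack=1)
Line 2: ['silver'] (min_width=6, slack=6)
Line 3: ['standard'] (min_width=8, slack=4)
Line 4: ['adventures'] (min_width=10, slack=2)
Line 5: ['open', 'from'] (min_width=9, slack=3)
Line 6: ['metal'] (min_width=5, slack=7)
Line 7: ['photograph'] (min_width=10, slack=2)
Line 8: ['address'] (min_width=7, slack=5)
Total lines: 8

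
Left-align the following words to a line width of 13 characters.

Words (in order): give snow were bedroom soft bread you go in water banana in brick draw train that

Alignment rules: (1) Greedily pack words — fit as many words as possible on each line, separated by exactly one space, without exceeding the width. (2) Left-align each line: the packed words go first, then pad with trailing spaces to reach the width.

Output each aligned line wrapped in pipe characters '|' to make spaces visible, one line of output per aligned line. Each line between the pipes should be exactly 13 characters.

Answer: |give snow    |
|were bedroom |
|soft bread   |
|you go in    |
|water banana |
|in brick draw|
|train that   |

Derivation:
Line 1: ['give', 'snow'] (min_width=9, slack=4)
Line 2: ['were', 'bedroom'] (min_width=12, slack=1)
Line 3: ['soft', 'bread'] (min_width=10, slack=3)
Line 4: ['you', 'go', 'in'] (min_width=9, slack=4)
Line 5: ['water', 'banana'] (min_width=12, slack=1)
Line 6: ['in', 'brick', 'draw'] (min_width=13, slack=0)
Line 7: ['train', 'that'] (min_width=10, slack=3)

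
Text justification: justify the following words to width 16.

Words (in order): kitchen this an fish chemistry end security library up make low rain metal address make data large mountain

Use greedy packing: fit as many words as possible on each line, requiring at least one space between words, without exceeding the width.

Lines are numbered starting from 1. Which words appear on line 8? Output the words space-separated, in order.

Answer: mountain

Derivation:
Line 1: ['kitchen', 'this', 'an'] (min_width=15, slack=1)
Line 2: ['fish', 'chemistry'] (min_width=14, slack=2)
Line 3: ['end', 'security'] (min_width=12, slack=4)
Line 4: ['library', 'up', 'make'] (min_width=15, slack=1)
Line 5: ['low', 'rain', 'metal'] (min_width=14, slack=2)
Line 6: ['address', 'make'] (min_width=12, slack=4)
Line 7: ['data', 'large'] (min_width=10, slack=6)
Line 8: ['mountain'] (min_width=8, slack=8)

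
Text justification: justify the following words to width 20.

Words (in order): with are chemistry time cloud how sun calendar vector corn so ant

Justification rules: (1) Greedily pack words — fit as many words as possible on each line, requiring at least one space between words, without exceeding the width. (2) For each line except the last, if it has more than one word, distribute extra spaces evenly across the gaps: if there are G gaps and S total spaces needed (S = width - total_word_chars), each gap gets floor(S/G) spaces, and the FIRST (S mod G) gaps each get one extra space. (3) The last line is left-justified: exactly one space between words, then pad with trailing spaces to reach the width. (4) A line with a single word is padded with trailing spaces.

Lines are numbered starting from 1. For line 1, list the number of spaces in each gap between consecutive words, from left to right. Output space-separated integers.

Answer: 2 2

Derivation:
Line 1: ['with', 'are', 'chemistry'] (min_width=18, slack=2)
Line 2: ['time', 'cloud', 'how', 'sun'] (min_width=18, slack=2)
Line 3: ['calendar', 'vector', 'corn'] (min_width=20, slack=0)
Line 4: ['so', 'ant'] (min_width=6, slack=14)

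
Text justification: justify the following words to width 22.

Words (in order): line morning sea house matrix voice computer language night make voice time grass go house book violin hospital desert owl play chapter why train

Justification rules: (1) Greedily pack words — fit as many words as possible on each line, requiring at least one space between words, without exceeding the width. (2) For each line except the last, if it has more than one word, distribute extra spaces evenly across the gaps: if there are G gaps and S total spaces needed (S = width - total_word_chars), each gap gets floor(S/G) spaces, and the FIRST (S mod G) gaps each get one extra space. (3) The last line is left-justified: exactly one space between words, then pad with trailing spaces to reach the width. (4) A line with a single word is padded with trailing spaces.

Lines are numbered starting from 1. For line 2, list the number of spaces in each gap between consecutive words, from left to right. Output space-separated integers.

Line 1: ['line', 'morning', 'sea', 'house'] (min_width=22, slack=0)
Line 2: ['matrix', 'voice', 'computer'] (min_width=21, slack=1)
Line 3: ['language', 'night', 'make'] (min_width=19, slack=3)
Line 4: ['voice', 'time', 'grass', 'go'] (min_width=19, slack=3)
Line 5: ['house', 'book', 'violin'] (min_width=17, slack=5)
Line 6: ['hospital', 'desert', 'owl'] (min_width=19, slack=3)
Line 7: ['play', 'chapter', 'why', 'train'] (min_width=22, slack=0)

Answer: 2 1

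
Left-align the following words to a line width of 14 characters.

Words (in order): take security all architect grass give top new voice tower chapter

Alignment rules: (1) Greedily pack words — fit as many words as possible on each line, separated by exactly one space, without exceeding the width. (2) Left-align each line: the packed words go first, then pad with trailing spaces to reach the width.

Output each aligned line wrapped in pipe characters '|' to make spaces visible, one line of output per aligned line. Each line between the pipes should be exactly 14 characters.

Line 1: ['take', 'security'] (min_width=13, slack=1)
Line 2: ['all', 'architect'] (min_width=13, slack=1)
Line 3: ['grass', 'give', 'top'] (min_width=14, slack=0)
Line 4: ['new', 'voice'] (min_width=9, slack=5)
Line 5: ['tower', 'chapter'] (min_width=13, slack=1)

Answer: |take security |
|all architect |
|grass give top|
|new voice     |
|tower chapter |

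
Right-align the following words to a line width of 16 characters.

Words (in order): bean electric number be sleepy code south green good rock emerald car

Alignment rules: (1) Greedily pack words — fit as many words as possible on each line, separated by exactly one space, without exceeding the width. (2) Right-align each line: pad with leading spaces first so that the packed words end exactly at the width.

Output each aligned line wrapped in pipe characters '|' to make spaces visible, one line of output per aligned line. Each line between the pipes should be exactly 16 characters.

Answer: |   bean electric|
|number be sleepy|
|code south green|
|       good rock|
|     emerald car|

Derivation:
Line 1: ['bean', 'electric'] (min_width=13, slack=3)
Line 2: ['number', 'be', 'sleepy'] (min_width=16, slack=0)
Line 3: ['code', 'south', 'green'] (min_width=16, slack=0)
Line 4: ['good', 'rock'] (min_width=9, slack=7)
Line 5: ['emerald', 'car'] (min_width=11, slack=5)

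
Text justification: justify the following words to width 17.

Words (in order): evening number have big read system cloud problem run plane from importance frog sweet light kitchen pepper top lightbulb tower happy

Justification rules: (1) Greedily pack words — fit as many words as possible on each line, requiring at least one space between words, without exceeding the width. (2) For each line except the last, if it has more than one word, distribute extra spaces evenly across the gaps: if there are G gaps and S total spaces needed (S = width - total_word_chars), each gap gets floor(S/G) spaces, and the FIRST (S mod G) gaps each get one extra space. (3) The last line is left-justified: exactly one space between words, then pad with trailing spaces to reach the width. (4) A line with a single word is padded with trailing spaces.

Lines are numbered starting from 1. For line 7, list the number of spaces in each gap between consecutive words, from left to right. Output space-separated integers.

Answer: 4

Derivation:
Line 1: ['evening', 'number'] (min_width=14, slack=3)
Line 2: ['have', 'big', 'read'] (min_width=13, slack=4)
Line 3: ['system', 'cloud'] (min_width=12, slack=5)
Line 4: ['problem', 'run', 'plane'] (min_width=17, slack=0)
Line 5: ['from', 'importance'] (min_width=15, slack=2)
Line 6: ['frog', 'sweet', 'light'] (min_width=16, slack=1)
Line 7: ['kitchen', 'pepper'] (min_width=14, slack=3)
Line 8: ['top', 'lightbulb'] (min_width=13, slack=4)
Line 9: ['tower', 'happy'] (min_width=11, slack=6)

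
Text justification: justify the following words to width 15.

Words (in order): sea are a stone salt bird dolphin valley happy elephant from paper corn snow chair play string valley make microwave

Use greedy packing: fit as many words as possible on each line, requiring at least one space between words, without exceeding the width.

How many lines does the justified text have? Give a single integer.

Answer: 8

Derivation:
Line 1: ['sea', 'are', 'a', 'stone'] (min_width=15, slack=0)
Line 2: ['salt', 'bird'] (min_width=9, slack=6)
Line 3: ['dolphin', 'valley'] (min_width=14, slack=1)
Line 4: ['happy', 'elephant'] (min_width=14, slack=1)
Line 5: ['from', 'paper', 'corn'] (min_width=15, slack=0)
Line 6: ['snow', 'chair', 'play'] (min_width=15, slack=0)
Line 7: ['string', 'valley'] (min_width=13, slack=2)
Line 8: ['make', 'microwave'] (min_width=14, slack=1)
Total lines: 8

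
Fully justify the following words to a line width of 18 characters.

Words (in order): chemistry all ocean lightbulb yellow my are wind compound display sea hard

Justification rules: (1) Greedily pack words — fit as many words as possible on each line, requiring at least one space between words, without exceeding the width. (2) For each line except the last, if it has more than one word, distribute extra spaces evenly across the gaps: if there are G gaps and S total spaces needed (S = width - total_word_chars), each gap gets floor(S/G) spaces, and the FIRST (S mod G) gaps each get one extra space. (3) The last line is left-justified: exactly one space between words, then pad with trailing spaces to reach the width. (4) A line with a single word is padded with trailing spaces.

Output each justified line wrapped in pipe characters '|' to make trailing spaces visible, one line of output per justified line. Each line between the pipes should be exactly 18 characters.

Line 1: ['chemistry', 'all'] (min_width=13, slack=5)
Line 2: ['ocean', 'lightbulb'] (min_width=15, slack=3)
Line 3: ['yellow', 'my', 'are', 'wind'] (min_width=18, slack=0)
Line 4: ['compound', 'display'] (min_width=16, slack=2)
Line 5: ['sea', 'hard'] (min_width=8, slack=10)

Answer: |chemistry      all|
|ocean    lightbulb|
|yellow my are wind|
|compound   display|
|sea hard          |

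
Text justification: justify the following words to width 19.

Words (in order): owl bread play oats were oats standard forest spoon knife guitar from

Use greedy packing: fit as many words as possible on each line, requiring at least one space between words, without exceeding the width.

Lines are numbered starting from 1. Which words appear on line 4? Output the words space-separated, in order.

Answer: guitar from

Derivation:
Line 1: ['owl', 'bread', 'play', 'oats'] (min_width=19, slack=0)
Line 2: ['were', 'oats', 'standard'] (min_width=18, slack=1)
Line 3: ['forest', 'spoon', 'knife'] (min_width=18, slack=1)
Line 4: ['guitar', 'from'] (min_width=11, slack=8)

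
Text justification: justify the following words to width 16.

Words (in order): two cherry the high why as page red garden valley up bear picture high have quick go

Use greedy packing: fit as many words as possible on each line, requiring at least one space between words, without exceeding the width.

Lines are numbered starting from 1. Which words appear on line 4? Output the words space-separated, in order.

Line 1: ['two', 'cherry', 'the'] (min_width=14, slack=2)
Line 2: ['high', 'why', 'as', 'page'] (min_width=16, slack=0)
Line 3: ['red', 'garden'] (min_width=10, slack=6)
Line 4: ['valley', 'up', 'bear'] (min_width=14, slack=2)
Line 5: ['picture', 'high'] (min_width=12, slack=4)
Line 6: ['have', 'quick', 'go'] (min_width=13, slack=3)

Answer: valley up bear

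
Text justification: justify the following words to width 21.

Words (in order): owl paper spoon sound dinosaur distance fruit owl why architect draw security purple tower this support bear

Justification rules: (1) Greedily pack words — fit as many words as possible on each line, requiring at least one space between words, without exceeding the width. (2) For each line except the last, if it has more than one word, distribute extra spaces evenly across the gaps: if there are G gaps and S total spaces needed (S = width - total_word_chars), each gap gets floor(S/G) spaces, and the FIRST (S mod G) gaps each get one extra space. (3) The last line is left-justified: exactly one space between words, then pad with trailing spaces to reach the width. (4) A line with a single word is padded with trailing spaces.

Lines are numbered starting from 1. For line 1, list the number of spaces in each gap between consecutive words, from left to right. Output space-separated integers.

Answer: 1 1 1

Derivation:
Line 1: ['owl', 'paper', 'spoon', 'sound'] (min_width=21, slack=0)
Line 2: ['dinosaur', 'distance'] (min_width=17, slack=4)
Line 3: ['fruit', 'owl', 'why'] (min_width=13, slack=8)
Line 4: ['architect', 'draw'] (min_width=14, slack=7)
Line 5: ['security', 'purple', 'tower'] (min_width=21, slack=0)
Line 6: ['this', 'support', 'bear'] (min_width=17, slack=4)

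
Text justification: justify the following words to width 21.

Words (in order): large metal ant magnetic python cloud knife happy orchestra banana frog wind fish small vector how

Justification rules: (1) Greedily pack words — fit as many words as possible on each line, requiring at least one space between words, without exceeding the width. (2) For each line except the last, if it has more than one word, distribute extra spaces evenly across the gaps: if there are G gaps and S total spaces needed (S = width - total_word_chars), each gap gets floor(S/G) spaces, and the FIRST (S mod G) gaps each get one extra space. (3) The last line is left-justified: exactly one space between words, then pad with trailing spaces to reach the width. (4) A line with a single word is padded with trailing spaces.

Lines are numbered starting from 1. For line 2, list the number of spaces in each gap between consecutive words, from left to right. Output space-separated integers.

Answer: 1 1

Derivation:
Line 1: ['large', 'metal', 'ant'] (min_width=15, slack=6)
Line 2: ['magnetic', 'python', 'cloud'] (min_width=21, slack=0)
Line 3: ['knife', 'happy', 'orchestra'] (min_width=21, slack=0)
Line 4: ['banana', 'frog', 'wind', 'fish'] (min_width=21, slack=0)
Line 5: ['small', 'vector', 'how'] (min_width=16, slack=5)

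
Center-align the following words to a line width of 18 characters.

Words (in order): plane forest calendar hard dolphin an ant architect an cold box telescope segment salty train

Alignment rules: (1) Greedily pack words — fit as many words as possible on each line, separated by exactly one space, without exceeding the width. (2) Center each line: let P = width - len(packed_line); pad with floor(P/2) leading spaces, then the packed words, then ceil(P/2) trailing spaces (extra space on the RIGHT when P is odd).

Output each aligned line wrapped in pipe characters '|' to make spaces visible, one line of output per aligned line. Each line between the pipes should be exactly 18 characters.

Answer: |   plane forest   |
|  calendar hard   |
|  dolphin an ant  |
|architect an cold |
|  box telescope   |
|  segment salty   |
|      train       |

Derivation:
Line 1: ['plane', 'forest'] (min_width=12, slack=6)
Line 2: ['calendar', 'hard'] (min_width=13, slack=5)
Line 3: ['dolphin', 'an', 'ant'] (min_width=14, slack=4)
Line 4: ['architect', 'an', 'cold'] (min_width=17, slack=1)
Line 5: ['box', 'telescope'] (min_width=13, slack=5)
Line 6: ['segment', 'salty'] (min_width=13, slack=5)
Line 7: ['train'] (min_width=5, slack=13)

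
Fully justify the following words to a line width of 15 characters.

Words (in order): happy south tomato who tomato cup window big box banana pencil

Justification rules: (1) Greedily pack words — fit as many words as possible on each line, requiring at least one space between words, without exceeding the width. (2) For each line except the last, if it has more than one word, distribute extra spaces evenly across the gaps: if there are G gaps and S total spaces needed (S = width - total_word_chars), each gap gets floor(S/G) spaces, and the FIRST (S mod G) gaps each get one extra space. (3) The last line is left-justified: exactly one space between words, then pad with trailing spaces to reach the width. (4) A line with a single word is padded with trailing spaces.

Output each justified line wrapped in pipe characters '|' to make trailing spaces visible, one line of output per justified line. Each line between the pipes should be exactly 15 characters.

Answer: |happy     south|
|tomato      who|
|tomato      cup|
|window  big box|
|banana pencil  |

Derivation:
Line 1: ['happy', 'south'] (min_width=11, slack=4)
Line 2: ['tomato', 'who'] (min_width=10, slack=5)
Line 3: ['tomato', 'cup'] (min_width=10, slack=5)
Line 4: ['window', 'big', 'box'] (min_width=14, slack=1)
Line 5: ['banana', 'pencil'] (min_width=13, slack=2)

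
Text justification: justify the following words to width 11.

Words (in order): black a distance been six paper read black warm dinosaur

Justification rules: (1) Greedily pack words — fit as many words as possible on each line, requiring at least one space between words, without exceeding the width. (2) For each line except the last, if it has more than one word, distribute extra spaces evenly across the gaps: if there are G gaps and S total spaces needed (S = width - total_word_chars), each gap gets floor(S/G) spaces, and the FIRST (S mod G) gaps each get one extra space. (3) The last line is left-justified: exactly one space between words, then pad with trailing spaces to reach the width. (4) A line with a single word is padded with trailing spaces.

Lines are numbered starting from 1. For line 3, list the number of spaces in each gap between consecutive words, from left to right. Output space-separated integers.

Answer: 4

Derivation:
Line 1: ['black', 'a'] (min_width=7, slack=4)
Line 2: ['distance'] (min_width=8, slack=3)
Line 3: ['been', 'six'] (min_width=8, slack=3)
Line 4: ['paper', 'read'] (min_width=10, slack=1)
Line 5: ['black', 'warm'] (min_width=10, slack=1)
Line 6: ['dinosaur'] (min_width=8, slack=3)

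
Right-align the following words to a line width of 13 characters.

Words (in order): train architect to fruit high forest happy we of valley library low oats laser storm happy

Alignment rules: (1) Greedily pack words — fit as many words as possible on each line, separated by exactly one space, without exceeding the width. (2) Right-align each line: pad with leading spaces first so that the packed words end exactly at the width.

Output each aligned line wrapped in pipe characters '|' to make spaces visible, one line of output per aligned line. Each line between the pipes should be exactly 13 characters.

Line 1: ['train'] (min_width=5, slack=8)
Line 2: ['architect', 'to'] (min_width=12, slack=1)
Line 3: ['fruit', 'high'] (min_width=10, slack=3)
Line 4: ['forest', 'happy'] (min_width=12, slack=1)
Line 5: ['we', 'of', 'valley'] (min_width=12, slack=1)
Line 6: ['library', 'low'] (min_width=11, slack=2)
Line 7: ['oats', 'laser'] (min_width=10, slack=3)
Line 8: ['storm', 'happy'] (min_width=11, slack=2)

Answer: |        train|
| architect to|
|   fruit high|
| forest happy|
| we of valley|
|  library low|
|   oats laser|
|  storm happy|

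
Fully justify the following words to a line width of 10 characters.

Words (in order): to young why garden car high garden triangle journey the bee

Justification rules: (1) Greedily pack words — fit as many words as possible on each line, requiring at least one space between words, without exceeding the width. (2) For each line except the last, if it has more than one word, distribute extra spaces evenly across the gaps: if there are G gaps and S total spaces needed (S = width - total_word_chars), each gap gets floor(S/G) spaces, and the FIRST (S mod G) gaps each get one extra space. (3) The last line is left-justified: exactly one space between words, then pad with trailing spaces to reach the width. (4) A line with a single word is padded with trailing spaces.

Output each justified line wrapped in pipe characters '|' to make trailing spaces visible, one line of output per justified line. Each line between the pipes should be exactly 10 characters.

Line 1: ['to', 'young'] (min_width=8, slack=2)
Line 2: ['why', 'garden'] (min_width=10, slack=0)
Line 3: ['car', 'high'] (min_width=8, slack=2)
Line 4: ['garden'] (min_width=6, slack=4)
Line 5: ['triangle'] (min_width=8, slack=2)
Line 6: ['journey'] (min_width=7, slack=3)
Line 7: ['the', 'bee'] (min_width=7, slack=3)

Answer: |to   young|
|why garden|
|car   high|
|garden    |
|triangle  |
|journey   |
|the bee   |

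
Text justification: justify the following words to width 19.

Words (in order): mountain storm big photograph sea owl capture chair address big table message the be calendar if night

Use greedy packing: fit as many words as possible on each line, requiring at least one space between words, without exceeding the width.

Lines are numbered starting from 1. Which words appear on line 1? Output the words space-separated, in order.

Line 1: ['mountain', 'storm', 'big'] (min_width=18, slack=1)
Line 2: ['photograph', 'sea', 'owl'] (min_width=18, slack=1)
Line 3: ['capture', 'chair'] (min_width=13, slack=6)
Line 4: ['address', 'big', 'table'] (min_width=17, slack=2)
Line 5: ['message', 'the', 'be'] (min_width=14, slack=5)
Line 6: ['calendar', 'if', 'night'] (min_width=17, slack=2)

Answer: mountain storm big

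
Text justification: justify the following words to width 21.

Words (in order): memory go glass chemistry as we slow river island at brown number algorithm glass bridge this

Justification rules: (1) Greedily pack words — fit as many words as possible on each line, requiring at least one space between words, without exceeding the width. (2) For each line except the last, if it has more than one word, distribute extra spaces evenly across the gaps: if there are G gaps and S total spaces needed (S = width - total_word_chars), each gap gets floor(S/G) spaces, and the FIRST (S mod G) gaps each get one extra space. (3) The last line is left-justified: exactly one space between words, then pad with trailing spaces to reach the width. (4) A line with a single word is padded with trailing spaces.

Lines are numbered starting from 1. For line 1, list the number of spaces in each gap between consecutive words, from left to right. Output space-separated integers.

Answer: 4 4

Derivation:
Line 1: ['memory', 'go', 'glass'] (min_width=15, slack=6)
Line 2: ['chemistry', 'as', 'we', 'slow'] (min_width=20, slack=1)
Line 3: ['river', 'island', 'at', 'brown'] (min_width=21, slack=0)
Line 4: ['number', 'algorithm'] (min_width=16, slack=5)
Line 5: ['glass', 'bridge', 'this'] (min_width=17, slack=4)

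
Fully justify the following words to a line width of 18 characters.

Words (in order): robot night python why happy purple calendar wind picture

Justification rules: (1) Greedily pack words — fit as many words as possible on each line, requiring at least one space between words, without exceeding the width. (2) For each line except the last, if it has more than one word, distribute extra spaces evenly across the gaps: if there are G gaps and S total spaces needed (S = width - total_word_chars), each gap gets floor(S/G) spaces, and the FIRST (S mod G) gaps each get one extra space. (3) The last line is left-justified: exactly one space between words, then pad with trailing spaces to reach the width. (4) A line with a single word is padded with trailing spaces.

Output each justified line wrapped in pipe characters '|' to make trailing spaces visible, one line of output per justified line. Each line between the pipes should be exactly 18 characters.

Answer: |robot night python|
|why  happy  purple|
|calendar      wind|
|picture           |

Derivation:
Line 1: ['robot', 'night', 'python'] (min_width=18, slack=0)
Line 2: ['why', 'happy', 'purple'] (min_width=16, slack=2)
Line 3: ['calendar', 'wind'] (min_width=13, slack=5)
Line 4: ['picture'] (min_width=7, slack=11)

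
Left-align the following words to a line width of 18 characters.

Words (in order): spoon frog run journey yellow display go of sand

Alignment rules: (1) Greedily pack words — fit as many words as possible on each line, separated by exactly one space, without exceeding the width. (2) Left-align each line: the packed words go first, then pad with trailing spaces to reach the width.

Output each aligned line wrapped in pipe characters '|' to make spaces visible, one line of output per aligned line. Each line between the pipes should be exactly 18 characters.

Answer: |spoon frog run    |
|journey yellow    |
|display go of sand|

Derivation:
Line 1: ['spoon', 'frog', 'run'] (min_width=14, slack=4)
Line 2: ['journey', 'yellow'] (min_width=14, slack=4)
Line 3: ['display', 'go', 'of', 'sand'] (min_width=18, slack=0)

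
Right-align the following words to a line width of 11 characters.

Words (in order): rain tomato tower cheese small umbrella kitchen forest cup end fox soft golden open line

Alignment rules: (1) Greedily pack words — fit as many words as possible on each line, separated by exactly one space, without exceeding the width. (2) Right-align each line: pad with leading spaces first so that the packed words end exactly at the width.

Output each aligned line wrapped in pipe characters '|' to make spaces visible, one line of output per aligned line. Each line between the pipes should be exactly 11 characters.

Line 1: ['rain', 'tomato'] (min_width=11, slack=0)
Line 2: ['tower'] (min_width=5, slack=6)
Line 3: ['cheese'] (min_width=6, slack=5)
Line 4: ['small'] (min_width=5, slack=6)
Line 5: ['umbrella'] (min_width=8, slack=3)
Line 6: ['kitchen'] (min_width=7, slack=4)
Line 7: ['forest', 'cup'] (min_width=10, slack=1)
Line 8: ['end', 'fox'] (min_width=7, slack=4)
Line 9: ['soft', 'golden'] (min_width=11, slack=0)
Line 10: ['open', 'line'] (min_width=9, slack=2)

Answer: |rain tomato|
|      tower|
|     cheese|
|      small|
|   umbrella|
|    kitchen|
| forest cup|
|    end fox|
|soft golden|
|  open line|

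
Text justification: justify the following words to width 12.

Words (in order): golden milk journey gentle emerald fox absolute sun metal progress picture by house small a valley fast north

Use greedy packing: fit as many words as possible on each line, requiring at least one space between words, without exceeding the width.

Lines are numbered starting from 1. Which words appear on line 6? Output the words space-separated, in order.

Line 1: ['golden', 'milk'] (min_width=11, slack=1)
Line 2: ['journey'] (min_width=7, slack=5)
Line 3: ['gentle'] (min_width=6, slack=6)
Line 4: ['emerald', 'fox'] (min_width=11, slack=1)
Line 5: ['absolute', 'sun'] (min_width=12, slack=0)
Line 6: ['metal'] (min_width=5, slack=7)
Line 7: ['progress'] (min_width=8, slack=4)
Line 8: ['picture', 'by'] (min_width=10, slack=2)
Line 9: ['house', 'small'] (min_width=11, slack=1)
Line 10: ['a', 'valley'] (min_width=8, slack=4)
Line 11: ['fast', 'north'] (min_width=10, slack=2)

Answer: metal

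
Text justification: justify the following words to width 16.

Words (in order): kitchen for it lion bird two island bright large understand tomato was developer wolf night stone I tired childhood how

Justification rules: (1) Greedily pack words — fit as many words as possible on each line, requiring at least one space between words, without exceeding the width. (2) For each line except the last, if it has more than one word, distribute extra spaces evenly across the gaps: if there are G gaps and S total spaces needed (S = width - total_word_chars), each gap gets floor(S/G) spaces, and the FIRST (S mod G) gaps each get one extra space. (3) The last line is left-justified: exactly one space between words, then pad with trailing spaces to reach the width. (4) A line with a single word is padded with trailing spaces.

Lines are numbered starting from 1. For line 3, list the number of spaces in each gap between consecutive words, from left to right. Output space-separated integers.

Line 1: ['kitchen', 'for', 'it'] (min_width=14, slack=2)
Line 2: ['lion', 'bird', 'two'] (min_width=13, slack=3)
Line 3: ['island', 'bright'] (min_width=13, slack=3)
Line 4: ['large', 'understand'] (min_width=16, slack=0)
Line 5: ['tomato', 'was'] (min_width=10, slack=6)
Line 6: ['developer', 'wolf'] (min_width=14, slack=2)
Line 7: ['night', 'stone', 'I'] (min_width=13, slack=3)
Line 8: ['tired', 'childhood'] (min_width=15, slack=1)
Line 9: ['how'] (min_width=3, slack=13)

Answer: 4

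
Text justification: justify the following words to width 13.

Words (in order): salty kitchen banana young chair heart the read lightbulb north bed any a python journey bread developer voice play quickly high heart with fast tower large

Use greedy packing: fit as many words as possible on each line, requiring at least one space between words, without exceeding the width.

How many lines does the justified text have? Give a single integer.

Line 1: ['salty', 'kitchen'] (min_width=13, slack=0)
Line 2: ['banana', 'young'] (min_width=12, slack=1)
Line 3: ['chair', 'heart'] (min_width=11, slack=2)
Line 4: ['the', 'read'] (min_width=8, slack=5)
Line 5: ['lightbulb'] (min_width=9, slack=4)
Line 6: ['north', 'bed', 'any'] (min_width=13, slack=0)
Line 7: ['a', 'python'] (min_width=8, slack=5)
Line 8: ['journey', 'bread'] (min_width=13, slack=0)
Line 9: ['developer'] (min_width=9, slack=4)
Line 10: ['voice', 'play'] (min_width=10, slack=3)
Line 11: ['quickly', 'high'] (min_width=12, slack=1)
Line 12: ['heart', 'with'] (min_width=10, slack=3)
Line 13: ['fast', 'tower'] (min_width=10, slack=3)
Line 14: ['large'] (min_width=5, slack=8)
Total lines: 14

Answer: 14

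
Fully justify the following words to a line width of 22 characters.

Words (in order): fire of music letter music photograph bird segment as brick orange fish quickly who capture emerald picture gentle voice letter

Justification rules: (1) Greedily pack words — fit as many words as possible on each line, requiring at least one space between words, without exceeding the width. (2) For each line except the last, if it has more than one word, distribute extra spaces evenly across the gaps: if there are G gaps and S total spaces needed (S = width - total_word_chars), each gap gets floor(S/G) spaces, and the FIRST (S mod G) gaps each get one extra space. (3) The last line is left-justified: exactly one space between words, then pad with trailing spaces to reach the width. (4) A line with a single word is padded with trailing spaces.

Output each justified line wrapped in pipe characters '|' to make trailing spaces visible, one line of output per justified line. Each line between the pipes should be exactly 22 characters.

Line 1: ['fire', 'of', 'music', 'letter'] (min_width=20, slack=2)
Line 2: ['music', 'photograph', 'bird'] (min_width=21, slack=1)
Line 3: ['segment', 'as', 'brick'] (min_width=16, slack=6)
Line 4: ['orange', 'fish', 'quickly'] (min_width=19, slack=3)
Line 5: ['who', 'capture', 'emerald'] (min_width=19, slack=3)
Line 6: ['picture', 'gentle', 'voice'] (min_width=20, slack=2)
Line 7: ['letter'] (min_width=6, slack=16)

Answer: |fire  of  music letter|
|music  photograph bird|
|segment    as    brick|
|orange   fish  quickly|
|who   capture  emerald|
|picture  gentle  voice|
|letter                |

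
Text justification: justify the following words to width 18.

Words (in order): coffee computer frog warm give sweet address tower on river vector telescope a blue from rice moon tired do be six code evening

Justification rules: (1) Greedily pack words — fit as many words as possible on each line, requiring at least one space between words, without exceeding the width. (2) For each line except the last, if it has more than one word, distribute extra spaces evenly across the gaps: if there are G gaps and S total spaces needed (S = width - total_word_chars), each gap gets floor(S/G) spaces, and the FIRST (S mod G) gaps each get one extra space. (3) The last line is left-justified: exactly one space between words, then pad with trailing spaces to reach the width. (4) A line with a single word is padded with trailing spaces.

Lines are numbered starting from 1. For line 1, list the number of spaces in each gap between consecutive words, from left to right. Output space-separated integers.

Line 1: ['coffee', 'computer'] (min_width=15, slack=3)
Line 2: ['frog', 'warm', 'give'] (min_width=14, slack=4)
Line 3: ['sweet', 'address'] (min_width=13, slack=5)
Line 4: ['tower', 'on', 'river'] (min_width=14, slack=4)
Line 5: ['vector', 'telescope', 'a'] (min_width=18, slack=0)
Line 6: ['blue', 'from', 'rice'] (min_width=14, slack=4)
Line 7: ['moon', 'tired', 'do', 'be'] (min_width=16, slack=2)
Line 8: ['six', 'code', 'evening'] (min_width=16, slack=2)

Answer: 4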